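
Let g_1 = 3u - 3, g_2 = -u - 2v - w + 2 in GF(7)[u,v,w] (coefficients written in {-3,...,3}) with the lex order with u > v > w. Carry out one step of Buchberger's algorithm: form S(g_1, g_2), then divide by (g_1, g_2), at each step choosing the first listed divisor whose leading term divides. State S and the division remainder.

lcm(LM(g_1), LM(g_2)) = u.
S = (lcm/LT(g_1))·g_1 − (lcm/LT(g_2))·g_2 = -2v - w + 1.
Reduce S modulo (g_1, g_2) in that order:
  leading term v: no divisor's leading term divides it; move -2v to the remainder.
  leading term w: no divisor's leading term divides it; move -w to the remainder.
  leading term 1: no divisor's leading term divides it; move 1 to the remainder.
The remainder -2v - w + 1 is nonzero, so it would be added as the next basis element.

S(g_1, g_2) = -2v - w + 1; remainder on division = -2v - w + 1.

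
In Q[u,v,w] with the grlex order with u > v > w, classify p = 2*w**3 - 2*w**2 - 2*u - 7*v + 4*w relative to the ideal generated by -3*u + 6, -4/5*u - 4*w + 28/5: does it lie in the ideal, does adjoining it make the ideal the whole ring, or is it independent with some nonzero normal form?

2*w**3 - 2*w**2 - 2*u - 7*v + 4*w is independent of I; its normal form modulo I is -7*v.

First compute the reduced Gröbner basis of I by Buchberger's algorithm.
f_1 = -3*u + 6, LT = u.
f_2 = -4/5*u - 4*w + 28/5, LT = u.

S(f_1,f_2): lcm = u. S = -5*w + 5.
  reduce S modulo (f_1, f_2):
  remainder -5*w + 5 ≠ 0; add h_3 = -5*w + 5 to the basis.

The other S-polynomials (S(f_1,h_3), S(f_2,h_3)) all reduce to 0 modulo the current basis, so we have a Gröbner basis.
Inter-reduce: drop elements whose leading term is divisible by another's, tail-reduce, and make monic.
Reduced Gröbner basis: {u - 2, w - 1}.
Label its elements g_1 = u - 2, g_2 = w - 1.

Reduce p = 2*w**3 - 2*w**2 - 2*u - 7*v + 4*w modulo G:
  leading term w**3: subtract (2*w**2)·g_2 from 2*w**3 - 2*w**2 - 2*u - 7*v + 4*w → -2*u - 7*v + 4*w
  leading term u: subtract (-2)·g_1 from -2*u - 7*v + 4*w → -7*v + 4*w - 4
  leading term v: no divisor's leading term divides it; move -7*v to the remainder.
  leading term w: subtract (4)·g_2 from 4*w - 4 → 0
  normal form = -7*v.
The normal form is nonzero, so p ∉ I. Since p minus its normal form lies in I, I + (p) = I + (r) where r = -7*v; decide whether this ideal is the whole ring.
Run Buchberger on G together with r (pairs among the g_i already reduce to 0 since G is a Gröbner basis):
g_1 = u - 2, LT = u.
g_2 = w - 1, LT = w.
r = -7*v, LT = v.

The S-polynomials (S(g_1,g_2), S(g_1,r), S(g_2,r)) all reduce to 0 modulo the current basis, so we have a Gröbner basis.
Inter-reduce: drop elements whose leading term is divisible by another's, tail-reduce, and make monic.
Reduced Gröbner basis: {u - 2, v, w - 1}.
The reduced Gröbner basis of I + (p) is {u - 2, v, w - 1} ≠ {1}, a proper ideal, so the enlarged system stays consistent: p is independent of I, with normal form -7*v.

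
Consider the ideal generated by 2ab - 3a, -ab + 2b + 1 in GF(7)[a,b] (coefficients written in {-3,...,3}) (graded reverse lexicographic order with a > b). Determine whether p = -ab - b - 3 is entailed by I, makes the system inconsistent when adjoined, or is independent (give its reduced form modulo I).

First compute the reduced Gröbner basis of I by Buchberger's algorithm.
f_1 = 2ab - 3a, LT = ab.
f_2 = -ab + 2b + 1, LT = ab.

S(f_1,f_2): lcm = ab. S = 2a + 2b + 1.
  leading term a: no divisor's leading term divides it; move 2a to the remainder.
  leading term b: no divisor's leading term divides it; move 2b to the remainder.
  leading term 1: no divisor's leading term divides it; move 1 to the remainder.
  remainder 2a + 2b + 1 ≠ 0; add h_3 = 2a + 2b + 1 to the basis.

S(f_1,h_3): lcm = ab. S = -b^2 + 2a + 3b.
  leading term b^2: no divisor's leading term divides it; move -b^2 to the remainder.
  leading term a: subtract (1)·h_3 from 2a + 3b → b - 1
  leading term b: no divisor's leading term divides it; move b to the remainder.
  leading term 1: no divisor's leading term divides it; move -1 to the remainder.
  remainder -b^2 + b - 1 ≠ 0; add h_4 = -b^2 + b - 1 to the basis.

The other S-polynomials (S(f_2,h_3), S(f_1,h_4), S(f_2,h_4), S(h_3,h_4)) all reduce to 0 modulo the current basis, so we have a Gröbner basis.
Inter-reduce: drop elements whose leading term is divisible by another's, tail-reduce, and make monic.
Reduced Gröbner basis: {b^2 - b + 1, a + b - 3}.
Label its elements g_1 = b^2 - b + 1, g_2 = a + b - 3.

Reduce p = -ab - b - 3 modulo G:
  leading term ab: subtract (-b)·g_2 from -ab - b - 3 → b^2 + 3b - 3
  leading term b^2: subtract (1)·g_1 from b^2 + 3b - 3 → -3b + 3
  leading term b: no divisor's leading term divides it; move -3b to the remainder.
  leading term 1: no divisor's leading term divides it; move 3 to the remainder.
  normal form = -3b + 3.
The normal form is nonzero, so p ∉ I. Since p minus its normal form lies in I, I + (p) = I + (r) where r = -3b + 3; decide whether this ideal is the whole ring.
Run Buchberger on G together with r (pairs among the g_i already reduce to 0 since G is a Gröbner basis):
g_1 = b^2 - b + 1, LT = b^2.
g_2 = a + b - 3, LT = a.
r = -3b + 3, LT = b.

S(g_1,r): lcm = b^2. S = 1.
  leading term 1: no divisor's leading term divides it; move 1 to the remainder.
  remainder 1 ≠ 0; add m_4 = 1 to the basis.

The other S-polynomials (S(g_1,g_2), S(g_2,r), S(g_1,m_4), S(g_2,m_4), S(r,m_4)) all reduce to 0 modulo the current basis, so we have a Gröbner basis.
Inter-reduce: drop elements whose leading term is divisible by another's, tail-reduce, and make monic.
Reduced Gröbner basis: {1}.
The reduced Gröbner basis of I + (p) is {1}: the ideal is the whole ring, so the enlarged system has no common solution — adjoining p is inconsistent.

The remainder on division by a Gröbner basis is unique — it is the normal form.

Adjoining -ab - b - 3 makes the ideal the whole ring: the system is inconsistent.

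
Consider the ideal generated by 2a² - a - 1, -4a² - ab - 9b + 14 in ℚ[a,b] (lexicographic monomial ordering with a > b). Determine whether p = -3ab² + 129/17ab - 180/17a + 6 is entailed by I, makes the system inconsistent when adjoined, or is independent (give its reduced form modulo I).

First compute the reduced Gröbner basis of I by Buchberger's algorithm.
f_1 = 2a² - a - 1, LT = a².
f_2 = -4a² - ab - 9b + 14, LT = a².

S(f_1,f_2): lcm = a². S = -¼ab - ½a - 9/4b + 3.
  leading term ab: no divisor's leading term divides it; move -¼ab to the remainder.
  leading term a: no divisor's leading term divides it; move -½a to the remainder.
  leading term b: no divisor's leading term divides it; move -9/4b to the remainder.
  leading term 1: no divisor's leading term divides it; move 3 to the remainder.
  remainder -¼ab - ½a - 9/4b + 3 ≠ 0; add h_3 = -¼ab - ½a - 9/4b + 3 to the basis.

S(f_1,h_3): lcm = a²b. S = -2a² - 19/2ab + 12a - ½b.
  leading term a²: subtract (-1)·f_1 from -2a² - 19/2ab + 12a - ½b → -19/2ab + 11a - ½b - 1
  leading term ab: subtract (38)·h_3 from -19/2ab + 11a - ½b - 1 → 30a + 85b - 115
  leading term a: no divisor's leading term divides it; move 30a to the remainder.
  leading term b: no divisor's leading term divides it; move 85b to the remainder.
  leading term 1: no divisor's leading term divides it; move -115 to the remainder.
  remainder 30a + 85b - 115 ≠ 0; add h_4 = 30a + 85b - 115 to the basis.

S(h_3,h_4): lcm = ab. S = 2a - 17/6b² + 77/6b - 12.
  leading term a: subtract (1/15)·h_4 from 2a - 17/6b² + 77/6b - 12 → -17/6b² + 43/6b - 13/3
  leading term b²: no divisor's leading term divides it; move -17/6b² to the remainder.
  leading term b: no divisor's leading term divides it; move 43/6b to the remainder.
  leading term 1: no divisor's leading term divides it; move -13/3 to the remainder.
  remainder -17/6b² + 43/6b - 13/3 ≠ 0; add h_5 = -17/6b² + 43/6b - 13/3 to the basis.

The other S-polynomials (S(f_2,h_3), S(f_1,h_4), S(f_2,h_4), S(f_1,h_5), S(f_2,h_5), S(h_3,h_5), S(h_4,h_5)) all reduce to 0 modulo the current basis, so we have a Gröbner basis.
Inter-reduce: drop elements whose leading term is divisible by another's, tail-reduce, and make monic.
Reduced Gröbner basis: {a + 17/6b - 23/6, b² - 43/17b + 26/17}.
Label its elements g_1 = a + 17/6b - 23/6, g_2 = b² - 43/17b + 26/17.

Reduce p = -3ab² + 129/17ab - 180/17a + 6 modulo G:
  leading term ab²: subtract (-3b²)·g_1 from -3ab² + 129/17ab - 180/17a + 6 → 129/17ab - 180/17a + 17/2b³ - 23/2b² + 6
  leading term ab: subtract (129/17b)·g_1 from 129/17ab - 180/17a + 17/2b³ - 23/2b² + 6 → -180/17a + 17/2b³ - 33b² + 989/34b + 6
  leading term a: subtract (-180/17)·g_1 from -180/17a + 17/2b³ - 33b² + 989/34b + 6 → 17/2b³ - 33b² + 2009/34b - 588/17
  leading term b³: subtract (17/2b)·g_2 from 17/2b³ - 33b² + 2009/34b - 588/17 → -23/2b² + 1567/34b - 588/17
  leading term b²: subtract (-23/2)·g_2 from -23/2b² + 1567/34b - 588/17 → 17b - 17
  leading term b: no divisor's leading term divides it; move 17b to the remainder.
  leading term 1: no divisor's leading term divides it; move -17 to the remainder.
  normal form = 17b - 17.
The normal form is nonzero, so p ∉ I. Since p minus its normal form lies in I, I + (p) = I + (r) where r = 17b - 17; decide whether this ideal is the whole ring.
Run Buchberger on G together with r (pairs among the g_i already reduce to 0 since G is a Gröbner basis):
g_1 = a + 17/6b - 23/6, LT = a.
g_2 = b² - 43/17b + 26/17, LT = b².
r = 17b - 17, LT = b.

The S-polynomials (S(g_1,g_2), S(g_1,r), S(g_2,r)) all reduce to 0 modulo the current basis, so we have a Gröbner basis.
Inter-reduce: drop elements whose leading term is divisible by another's, tail-reduce, and make monic.
Reduced Gröbner basis: {a - 1, b - 1}.
The reduced Gröbner basis of I + (p) is {a - 1, b - 1} ≠ {1}, a proper ideal, so the enlarged system stays consistent: p is independent of I, with normal form 17b - 17.

-3ab² + 129/17ab - 180/17a + 6 is independent of I; its normal form modulo I is 17b - 17.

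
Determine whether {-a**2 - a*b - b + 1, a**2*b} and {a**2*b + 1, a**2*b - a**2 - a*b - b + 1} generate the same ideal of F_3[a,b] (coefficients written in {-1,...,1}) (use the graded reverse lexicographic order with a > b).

No, the ideals differ.

Equality of ideals is decidable: compute both reduced Gröbner bases (unique for the ordering) and check whether they agree.
Buchberger on the first generating set:
f_1 = -a**2 - a*b - b + 1, LT = a**2.
f_2 = a**2*b, LT = a**2*b.

S(f_1,f_2): lcm = a**2*b. S = a*b**2 + b**2 - b.
  leading term a*b**2: no divisor's leading term divides it; move a*b**2 to the remainder.
  leading term b**2: no divisor's leading term divides it; move b**2 to the remainder.
  leading term b: no divisor's leading term divides it; move -b to the remainder.
  remainder a*b**2 + b**2 - b ≠ 0; add g_3 = a*b**2 + b**2 - b to the basis.

S(f_1,g_3): lcm = a**2*b**2. S = a*b**3 - a*b**2 + b**3 + a*b - b**2.
  leading term a*b**3: subtract (b)·g_3 from a*b**3 - a*b**2 + b**3 + a*b - b**2 → -a*b**2 + a*b
  leading term a*b**2: subtract (-1)·g_3 from -a*b**2 + a*b → a*b + b**2 - b
  leading term a*b: no divisor's leading term divides it; move a*b to the remainder.
  leading term b**2: no divisor's leading term divides it; move b**2 to the remainder.
  leading term b: no divisor's leading term divides it; move -b to the remainder.
  remainder a*b + b**2 - b ≠ 0; add g_4 = a*b + b**2 - b to the basis.

S(g_3,g_4): lcm = a*b**2. S = -b**3 - b**2 - b.
  leading term b**3: no divisor's leading term divides it; move -b**3 to the remainder.
  leading term b**2: no divisor's leading term divides it; move -b**2 to the remainder.
  leading term b: no divisor's leading term divides it; move -b to the remainder.
  remainder -b**3 - b**2 - b ≠ 0; add g_5 = -b**3 - b**2 - b to the basis.

The other S-polynomials (S(f_2,g_3), S(f_1,g_4), S(f_2,g_4), S(f_1,g_5), S(f_2,g_5), S(g_3,g_5), S(g_4,g_5)) all reduce to 0 modulo the current basis, so we have a Gröbner basis.
Inter-reduce: drop elements whose leading term is divisible by another's, tail-reduce, and make monic.
Reduced Gröbner basis: {b**3 + b**2 + b, a**2 - b**2 - b - 1, a*b + b**2 - b}.

Buchberger on the second generating set:
h_1 = a**2*b + 1, LT = a**2*b.
h_2 = a**2*b - a**2 - a*b - b + 1, LT = a**2*b.

S(h_1,h_2): lcm = a**2*b. S = a**2 + a*b + b.
  leading term a**2: no divisor's leading term divides it; move a**2 to the remainder.
  leading term a*b: no divisor's leading term divides it; move a*b to the remainder.
  leading term b: no divisor's leading term divides it; move b to the remainder.
  remainder a**2 + a*b + b ≠ 0; add k_3 = a**2 + a*b + b to the basis.

S(h_1,k_3): lcm = a**2*b. S = -a*b**2 - b**2 + 1.
  leading term a*b**2: no divisor's leading term divides it; move -a*b**2 to the remainder.
  leading term b**2: no divisor's leading term divides it; move -b**2 to the remainder.
  leading term 1: no divisor's leading term divides it; move 1 to the remainder.
  remainder -a*b**2 - b**2 + 1 ≠ 0; add k_4 = -a*b**2 - b**2 + 1 to the basis.

S(h_1,k_4): lcm = a**2*b**2. S = -a*b**2 + a + b.
  leading term a*b**2: subtract (1)·k_4 from -a*b**2 + a + b → b**2 + a + b - 1
  leading term b**2: no divisor's leading term divides it; move b**2 to the remainder.
  leading term a: no divisor's leading term divides it; move a to the remainder.
  leading term b: no divisor's leading term divides it; move b to the remainder.
  leading term 1: no divisor's leading term divides it; move -1 to the remainder.
  remainder b**2 + a + b - 1 ≠ 0; add k_5 = b**2 + a + b - 1 to the basis.

The other S-polynomials (S(h_2,k_3), S(h_2,k_4), S(k_3,k_4), S(h_1,k_5), S(h_2,k_5), S(k_3,k_5), S(k_4,k_5)) all reduce to 0 modulo the current basis, so we have a Gröbner basis.
Inter-reduce: drop elements whose leading term is divisible by another's, tail-reduce, and make monic.
Reduced Gröbner basis: {a**2 + a*b + b, b**2 + a + b - 1}.

Since the reduced bases disagree, the two ideals are not the same.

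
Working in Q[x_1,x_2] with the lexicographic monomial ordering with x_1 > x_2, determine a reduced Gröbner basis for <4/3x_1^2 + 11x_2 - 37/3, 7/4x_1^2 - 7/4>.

G = {x_1^2 - 1, x_2 - 1}

f_1 = 4/3x_1^2 + 11x_2 - 37/3, LT = x_1^2.
f_2 = 7/4x_1^2 - 7/4, LT = x_1^2.

S(f_1,f_2): lcm = x_1^2. S = 33/4x_2 - 33/4.
  leading term x_2: no divisor's leading term divides it; move 33/4x_2 to the remainder.
  leading term 1: no divisor's leading term divides it; move -33/4 to the remainder.
  remainder 33/4x_2 - 33/4 ≠ 0; add g_3 = 33/4x_2 - 33/4 to the basis.

The other S-polynomials (S(f_1,g_3), S(f_2,g_3)) all reduce to 0 modulo the current basis, so we have a Gröbner basis.
Inter-reduce: drop elements whose leading term is divisible by another's, tail-reduce, and make monic.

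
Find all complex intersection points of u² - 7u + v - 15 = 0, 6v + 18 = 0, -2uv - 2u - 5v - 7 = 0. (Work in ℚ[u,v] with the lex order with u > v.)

{(-2, -3)}

Compute a lex Gröbner basis by Buchberger's algorithm.
f_1 = u² - 7u + v - 15, LT = u².
f_2 = 6v + 18, LT = v.
f_3 = -2uv - 2u - 5v - 7, LT = uv.

S(f_1,f_2): leading monomials are coprime, so the S-polynomial reduces to 0 (Buchberger's first criterion).
S(f_1,f_3): lcm = u²v. S = -u² - 19/2uv - 7/2u + v² - 15v.
  leading term u²: subtract (-1)·f_1 from -u² - 19/2uv - 7/2u + v² - 15v → -19/2uv - 21/2u + v² - 14v - 15
  leading term uv: subtract (-19/12u)·f_2 from -19/2uv - 21/2u + v² - 14v - 15 → 18u + v² - 14v - 15
  leading term u: no divisor's leading term divides it; move 18u to the remainder.
  leading term v²: subtract (⅙v)·f_2 from v² - 14v - 15 → -17v - 15
  leading term v: subtract (-17/6)·f_2 from -17v - 15 → 36
  leading term 1: no divisor's leading term divides it; move 36 to the remainder.
  remainder 18u + 36 ≠ 0; add h_4 = 18u + 36 to the basis.

S(f_2,f_3): lcm = uv. S = 2u - 5/2v - 7/2.
  leading term u: subtract (1/9)·h_4 from 2u - 5/2v - 7/2 → -5/2v - 15/2
  leading term v: subtract (-5/12)·f_2 from -5/2v - 15/2 → 0
  remainder 0.

S(f_1,h_4): lcm = u². S = -9u + v - 15.
  leading term u: subtract (-½)·h_4 from -9u + v - 15 → v + 3
  leading term v: subtract (⅙)·f_2 from v + 3 → 0
  remainder 0.

S(f_2,h_4): leading monomials are coprime, so the S-polynomial reduces to 0 (Buchberger's first criterion).
S(f_3,h_4): lcm = uv. S = u + ½v + 7/2.
  leading term u: subtract (1/18)·h_4 from u + ½v + 7/2 → ½v + 3/2
  leading term v: subtract (1/12)·f_2 from ½v + 3/2 → 0
  remainder 0.

Every S-polynomial of the final basis reduces to 0, so we have a Gröbner basis.
Inter-reduce: drop elements whose leading term is divisible by another's, tail-reduce, and make monic.
Reduced Gröbner basis: {u + 2, v + 3}.

From the last basis element, v + 3 = 0, so v takes values in {-3}. Each choice, substituted upward through the basis, yields the corresponding point(s) of the solution set.
  v = -3: the earlier basis element becomes u + 2 = 0, giving u = -2 — point (-2, -3).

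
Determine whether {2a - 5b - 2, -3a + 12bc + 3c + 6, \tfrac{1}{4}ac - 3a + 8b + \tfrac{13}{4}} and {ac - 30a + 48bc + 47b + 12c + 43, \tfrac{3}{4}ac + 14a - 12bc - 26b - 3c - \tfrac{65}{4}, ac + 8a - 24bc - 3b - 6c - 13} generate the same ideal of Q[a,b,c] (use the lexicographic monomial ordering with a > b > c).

Yes, the ideals are equal.

Equality of ideals is decidable: compute both reduced Gröbner bases (unique for the ordering) and check whether they agree.
Buchberger on the first generating set:
f_1 = 2a - 5b - 2, LT = a.
f_2 = -3a + 12bc + 3c + 6, LT = a.
f_3 = \tfrac{1}{4}ac - 3a + 8b + \tfrac{13}{4}, LT = ac.

S(f_1,f_2): lcm = a. S = 4bc - \tfrac{5}{2}b + c + 1.
  reduce S modulo (f_1, f_2, f_3):
  remainder 4bc - \tfrac{5}{2}b + c + 1 ≠ 0; add g_4 = 4bc - \tfrac{5}{2}b + c + 1 to the basis.

S(f_1,f_3): lcm = ac. S = 12a - \tfrac{5}{2}bc - 32b - c - 13.
  reduce S modulo (f_1, f_2, f_3, g_4):
  remainder -\tfrac{57}{16}b - \tfrac{3}{8}c - \tfrac{3}{8} ≠ 0; add g_5 = -\tfrac{57}{16}b - \tfrac{3}{8}c - \tfrac{3}{8} to the basis.

S(g_4,g_5): lcm = bc. S = -\tfrac{5}{8}b - \tfrac{2}{19}c^{2} + \tfrac{11}{76}c + \tfrac{1}{4}.
  reduce S modulo (f_1, f_2, f_3, g_4, g_5):
  remainder -\tfrac{2}{19}c^{2} + \tfrac{4}{19}c + \tfrac{6}{19} ≠ 0; add g_6 = -\tfrac{2}{19}c^{2} + \tfrac{4}{19}c + \tfrac{6}{19} to the basis.

The other S-polynomials (S(f_2,f_3), S(f_1,g_4), S(f_2,g_4), S(f_3,g_4), S(f_1,g_5), S(f_2,g_5), S(f_3,g_5), S(f_1,g_6), S(f_2,g_6), S(f_3,g_6), S(g_4,g_6), S(g_5,g_6)) all reduce to 0 modulo the current basis, so we have a Gröbner basis.
Inter-reduce: drop elements whose leading term is divisible by another's, tail-reduce, and make monic.
Reduced Gröbner basis: {a + \tfrac{5}{19}c - \tfrac{14}{19}, b + \tfrac{2}{19}c + \tfrac{2}{19}, c^{2} - 2c - 3}.

Buchberger on the second generating set:
h_1 = ac - 30a + 48bc + 47b + 12c + 43, LT = ac.
h_2 = \tfrac{3}{4}ac + 14a - 12bc - 26b - 3c - \tfrac{65}{4}, LT = ac.
h_3 = ac + 8a - 24bc - 3b - 6c - 13, LT = ac.

S(h_1,h_2): lcm = ac. S = -\tfrac{146}{3}a + 64bc + \tfrac{245}{3}b + 16c + \tfrac{194}{3}.
  reduce S modulo (h_1, h_2, h_3):
  remainder -\tfrac{146}{3}a + 64bc + \tfrac{245}{3}b + 16c + \tfrac{194}{3} ≠ 0; add k_4 = -\tfrac{146}{3}a + 64bc + \tfrac{245}{3}b + 16c + \tfrac{194}{3} to the basis.

S(h_1,h_3): lcm = ac. S = -38a + 72bc + 50b + 18c + 56.
  reduce S modulo (h_1, h_2, h_3, k_4):
  remainder \tfrac{1608}{73}bc - \tfrac{1005}{73}b + \tfrac{402}{73}c + \tfrac{402}{73} ≠ 0; add k_5 = \tfrac{1608}{73}bc - \tfrac{1005}{73}b + \tfrac{402}{73}c + \tfrac{402}{73} to the basis.

S(h_1,k_4): lcm = ac. S = -30a + \tfrac{96}{73}bc^{2} + \tfrac{7253}{146}bc + 47b + \tfrac{24}{73}c^{2} + \tfrac{973}{73}c + 43.
  reduce S modulo (h_1, h_2, h_3, k_4, k_5):
  remainder \tfrac{57}{16}b + \tfrac{3}{8}c + \tfrac{3}{8} ≠ 0; add k_6 = \tfrac{57}{16}b + \tfrac{3}{8}c + \tfrac{3}{8} to the basis.

S(k_5,k_6): lcm = bc. S = -\tfrac{5}{8}b - \tfrac{2}{19}c^{2} + \tfrac{11}{76}c + \tfrac{1}{4}.
  reduce S modulo (h_1, h_2, h_3, k_4, k_5, k_6):
  remainder -\tfrac{2}{19}c^{2} + \tfrac{4}{19}c + \tfrac{6}{19} ≠ 0; add k_7 = -\tfrac{2}{19}c^{2} + \tfrac{4}{19}c + \tfrac{6}{19} to the basis.

The other S-polynomials (S(h_2,h_3), S(h_2,k_4), S(h_3,k_4), S(h_1,k_5), S(h_2,k_5), S(h_3,k_5), S(k_4,k_5), S(h_1,k_6), S(h_2,k_6), S(h_3,k_6), S(k_4,k_6), S(h_1,k_7), S(h_2,k_7), S(h_3,k_7), S(k_4,k_7), S(k_5,k_7), S(k_6,k_7)) all reduce to 0 modulo the current basis, so we have a Gröbner basis.
Inter-reduce: drop elements whose leading term is divisible by another's, tail-reduce, and make monic.
Reduced Gröbner basis: {a + \tfrac{5}{19}c - \tfrac{14}{19}, b + \tfrac{2}{19}c + \tfrac{2}{19}, c^{2} - 2c - 3}.

The two bases agree; hence the ideals are identical.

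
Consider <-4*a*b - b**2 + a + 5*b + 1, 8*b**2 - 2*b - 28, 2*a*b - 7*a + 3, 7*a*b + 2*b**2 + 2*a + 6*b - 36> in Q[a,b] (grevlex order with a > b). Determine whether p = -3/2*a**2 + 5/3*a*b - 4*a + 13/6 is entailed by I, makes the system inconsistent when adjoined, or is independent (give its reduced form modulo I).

-3/2*a**2 + 5/3*a*b - 4*a + 13/6 lies in I (it reduces to 0).

First compute the reduced Gröbner basis of I by Buchberger's algorithm.
f_1 = -4*a*b - b**2 + a + 5*b + 1, LT = a*b.
f_2 = 8*b**2 - 2*b - 28, LT = b**2.
f_3 = 2*a*b - 7*a + 3, LT = a*b.
f_4 = 7*a*b + 2*b**2 + 2*a + 6*b - 36, LT = a*b.

S(f_1,f_2): lcm = a*b**2. S = 1/4*b**3 - 5/4*b**2 + 7/2*a - 1/4*b.
  leading term b**3: subtract (1/32*b)·f_2 from 1/4*b**3 - 5/4*b**2 + 7/2*a - 1/4*b → -19/16*b**2 + 7/2*a + 5/8*b
  leading term b**2: subtract (-19/128)·f_2 from -19/16*b**2 + 7/2*a + 5/8*b → 7/2*a + 21/64*b - 133/32
  leading term a: no divisor's leading term divides it; move 7/2*a to the remainder.
  leading term b: no divisor's leading term divides it; move 21/64*b to the remainder.
  leading term 1: no divisor's leading term divides it; move -133/32 to the remainder.
  remainder 7/2*a + 21/64*b - 133/32 ≠ 0; add h_5 = 7/2*a + 21/64*b - 133/32 to the basis.

S(f_1,f_3): lcm = a*b. S = 1/4*b**2 + 13/4*a - 5/4*b - 7/4.
  leading term b**2: subtract (1/32)·f_2 from 1/4*b**2 + 13/4*a - 5/4*b - 7/4 → 13/4*a - 19/16*b - 7/8
  leading term a: subtract (13/14)·h_5 from 13/4*a - 19/16*b - 7/8 → -191/128*b + 191/64
  leading term b: no divisor's leading term divides it; move -191/128*b to the remainder.
  leading term 1: no divisor's leading term divides it; move 191/64 to the remainder.
  remainder -191/128*b + 191/64 ≠ 0; add h_6 = -191/128*b + 191/64 to the basis.

S(f_1,f_4): lcm = a*b. S = -1/28*b**2 - 15/28*a - 59/28*b + 137/28.
  leading term b**2: subtract (-1/224)·f_2 from -1/28*b**2 - 15/28*a - 59/28*b + 137/28 → -15/28*a - 237/112*b + 267/56
  leading term a: subtract (-15/98)·h_5 from -15/28*a - 237/112*b + 267/56 → -1851/896*b + 1851/448
  leading term b: subtract (1851/1337)·h_6 from -1851/896*b + 1851/448 → 0
  remainder 0.

S(f_2,f_3): lcm = a*b**2. S = 13/4*a*b - 7/2*a - 3/2*b.
  leading term a*b: subtract (-13/16)·f_1 from 13/4*a*b - 7/2*a - 3/2*b → -13/16*b**2 - 43/16*a + 41/16*b + 13/16
  leading term b**2: subtract (-13/128)·f_2 from -13/16*b**2 - 43/16*a + 41/16*b + 13/16 → -43/16*a + 151/64*b - 65/32
  leading term a: subtract (-43/56)·h_5 from -43/16*a + 151/64*b - 65/32 → 1337/512*b - 1337/256
  leading term b: subtract (-7/4)·h_6 from 1337/512*b - 1337/256 → 0
  remainder 0.

S(f_2,f_4): lcm = a*b**2. S = -2/7*b**3 - 15/28*a*b - 6/7*b**2 - 7/2*a + 36/7*b.
  leading term b**3: subtract (-1/28*b)·f_2 from -2/7*b**3 - 15/28*a*b - 6/7*b**2 - 7/2*a + 36/7*b → -15/28*a*b - 13/14*b**2 - 7/2*a + 29/7*b
  leading term a*b: subtract (15/112)·f_1 from -15/28*a*b - 13/14*b**2 - 7/2*a + 29/7*b → -89/112*b**2 - 407/112*a + 389/112*b - 15/112
  leading term b**2: subtract (-89/896)·f_2 from -89/112*b**2 - 407/112*a + 389/112*b - 15/112 → -407/112*a + 1467/448*b - 653/224
  leading term a: subtract (-407/392)·h_5 from -407/112*a + 1467/448*b - 653/224 → 1851/512*b - 1851/256
  leading term b: subtract (-1851/764)·h_6 from 1851/512*b - 1851/256 → 0
  remainder 0.

S(f_3,f_4): lcm = a*b. S = -2/7*b**2 - 53/14*a - 6/7*b + 93/14.
  leading term b**2: subtract (-1/28)·f_2 from -2/7*b**2 - 53/14*a - 6/7*b + 93/14 → -53/14*a - 13/14*b + 79/14
  leading term a: subtract (-53/49)·h_5 from -53/14*a - 13/14*b + 79/14 → -257/448*b + 257/224
  leading term b: subtract (514/1337)·h_6 from -257/448*b + 257/224 → 0
  remainder 0.

S(f_1,h_5): lcm = a*b. S = 5/32*b**2 - 1/4*a - 1/16*b - 1/4.
  leading term b**2: subtract (5/256)·f_2 from 5/32*b**2 - 1/4*a - 1/16*b - 1/4 → -1/4*a - 3/128*b + 19/64
  leading term a: subtract (-1/14)·h_5 from -1/4*a - 3/128*b + 19/64 → 0
  remainder 0.

S(f_2,h_5): leading monomials are coprime, so the S-polynomial reduces to 0 (Buchberger's first criterion).
S(f_3,h_5): lcm = a*b. S = -3/32*b**2 - 7/2*a + 19/16*b + 3/2.
  leading term b**2: subtract (-3/256)·f_2 from -3/32*b**2 - 7/2*a + 19/16*b + 3/2 → -7/2*a + 149/128*b + 75/64
  leading term a: subtract (-1)·h_5 from -7/2*a + 149/128*b + 75/64 → 191/128*b - 191/64
  leading term b: subtract (-1)·h_6 from 191/128*b - 191/64 → 0
  remainder 0.

S(f_4,h_5): lcm = a*b. S = 43/224*b**2 + 2/7*a + 229/112*b - 36/7.
  leading term b**2: subtract (43/1792)·f_2 from 43/224*b**2 + 2/7*a + 229/112*b - 36/7 → 2/7*a + 1875/896*b - 2003/448
  leading term a: subtract (4/49)·h_5 from 2/7*a + 1875/896*b - 2003/448 → 1851/896*b - 1851/448
  leading term b: subtract (-1851/1337)·h_6 from 1851/896*b - 1851/448 → 0
  remainder 0.

S(f_1,h_6): lcm = a*b. S = 1/4*b**2 + 7/4*a - 5/4*b - 1/4.
  leading term b**2: subtract (1/32)·f_2 from 1/4*b**2 + 7/4*a - 5/4*b - 1/4 → 7/4*a - 19/16*b + 5/8
  leading term a: subtract (1/2)·h_5 from 7/4*a - 19/16*b + 5/8 → -173/128*b + 173/64
  leading term b: subtract (173/191)·h_6 from -173/128*b + 173/64 → 0
  remainder 0.

S(f_2,h_6): lcm = b**2. S = 7/4*b - 7/2.
  leading term b: subtract (-224/191)·h_6 from 7/4*b - 7/2 → 0
  remainder 0.

S(f_3,h_6): lcm = a*b. S = -3/2*a + 3/2.
  leading term a: subtract (-3/7)·h_5 from -3/2*a + 3/2 → 9/64*b - 9/32
  leading term b: subtract (-18/191)·h_6 from 9/64*b - 9/32 → 0
  remainder 0.

S(f_4,h_6): lcm = a*b. S = 2/7*b**2 + 16/7*a + 6/7*b - 36/7.
  leading term b**2: subtract (1/28)·f_2 from 2/7*b**2 + 16/7*a + 6/7*b - 36/7 → 16/7*a + 13/14*b - 29/7
  leading term a: subtract (32/49)·h_5 from 16/7*a + 13/14*b - 29/7 → 5/7*b - 10/7
  leading term b: subtract (-640/1337)·h_6 from 5/7*b - 10/7 → 0
  remainder 0.

S(h_5,h_6): leading monomials are coprime, so the S-polynomial reduces to 0 (Buchberger's first criterion).
Every S-polynomial of the final basis reduces to 0, so we have a Gröbner basis.
Inter-reduce: drop elements whose leading term is divisible by another's, tail-reduce, and make monic.
Reduced Gröbner basis: {a - 1, b - 2}.
Label its elements g_1 = a - 1, g_2 = b - 2.

Reduce p = -3/2*a**2 + 5/3*a*b - 4*a + 13/6 modulo G:
  leading term a**2: subtract (-3/2*a)·g_1 from -3/2*a**2 + 5/3*a*b - 4*a + 13/6 → 5/3*a*b - 11/2*a + 13/6
  leading term a*b: subtract (5/3*b)·g_1 from 5/3*a*b - 11/2*a + 13/6 → -11/2*a + 5/3*b + 13/6
  leading term a: subtract (-11/2)·g_1 from -11/2*a + 5/3*b + 13/6 → 5/3*b - 10/3
  leading term b: subtract (5/3)·g_2 from 5/3*b - 10/3 → 0
  normal form = 0.
Since the normal form is 0, p ∈ I.

The remainder on division by a Gröbner basis is unique — it is the normal form.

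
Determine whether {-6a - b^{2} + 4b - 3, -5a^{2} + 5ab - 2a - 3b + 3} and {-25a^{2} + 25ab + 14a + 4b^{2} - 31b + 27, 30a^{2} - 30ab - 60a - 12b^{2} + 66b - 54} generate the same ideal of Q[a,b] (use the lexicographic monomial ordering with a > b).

Yes, the ideals are equal.

For a fixed monomial order, each ideal has a unique reduced Gröbner basis; comparing bases decides equality.
Buchberger on the first generating set:
f_1 = -6a - b^{2} + 4b - 3, LT = a.
f_2 = -5a^{2} + 5ab - 2a - 3b + 3, LT = a^{2}.

S(f_1,f_2): lcm = a^{2}. S = \tfrac{1}{6}ab^{2} + \tfrac{1}{3}ab + \tfrac{1}{10}a - \tfrac{3}{5}b + \tfrac{3}{5}.
  leading term ab^{2}: subtract (-\tfrac{1}{36}b^{2})·f_1 from \tfrac{1}{6}ab^{2} + \tfrac{1}{3}ab + \tfrac{1}{10}a - \tfrac{3}{5}b + \tfrac{3}{5} → \tfrac{1}{3}ab + \tfrac{1}{10}a - \tfrac{1}{36}b^{4} + \tfrac{1}{9}b^{3} - \tfrac{1}{12}b^{2} - \tfrac{3}{5}b + \tfrac{3}{5}
  leading term ab: subtract (-\tfrac{1}{18}b)·f_1 from \tfrac{1}{3}ab + \tfrac{1}{10}a - \tfrac{1}{36}b^{4} + \tfrac{1}{9}b^{3} - \tfrac{1}{12}b^{2} - \tfrac{3}{5}b + \tfrac{3}{5} → \tfrac{1}{10}a - \tfrac{1}{36}b^{4} + \tfrac{1}{18}b^{3} + \tfrac{5}{36}b^{2} - \tfrac{23}{30}b + \tfrac{3}{5}
  leading term a: subtract (-\tfrac{1}{60})·f_1 from \tfrac{1}{10}a - \tfrac{1}{36}b^{4} + \tfrac{1}{18}b^{3} + \tfrac{5}{36}b^{2} - \tfrac{23}{30}b + \tfrac{3}{5} → -\tfrac{1}{36}b^{4} + \tfrac{1}{18}b^{3} + \tfrac{11}{90}b^{2} - \tfrac{7}{10}b + \tfrac{11}{20}
  leading term b^{4}: no divisor's leading term divides it; move -\tfrac{1}{36}b^{4} to the remainder.
  leading term b^{3}: no divisor's leading term divides it; move \tfrac{1}{18}b^{3} to the remainder.
  leading term b^{2}: no divisor's leading term divides it; move \tfrac{11}{90}b^{2} to the remainder.
  leading term b: no divisor's leading term divides it; move -\tfrac{7}{10}b to the remainder.
  leading term 1: no divisor's leading term divides it; move \tfrac{11}{20} to the remainder.
  remainder -\tfrac{1}{36}b^{4} + \tfrac{1}{18}b^{3} + \tfrac{11}{90}b^{2} - \tfrac{7}{10}b + \tfrac{11}{20} ≠ 0; add g_3 = -\tfrac{1}{36}b^{4} + \tfrac{1}{18}b^{3} + \tfrac{11}{90}b^{2} - \tfrac{7}{10}b + \tfrac{11}{20} to the basis.

The other S-polynomials (S(f_1,g_3), S(f_2,g_3)) all reduce to 0 modulo the current basis, so we have a Gröbner basis.
Inter-reduce: drop elements whose leading term is divisible by another's, tail-reduce, and make monic.
Reduced Gröbner basis: {a + \tfrac{1}{6}b^{2} - \tfrac{2}{3}b + \tfrac{1}{2}, b^{4} - 2b^{3} - \tfrac{22}{5}b^{2} + \tfrac{126}{5}b - \tfrac{99}{5}}.

Buchberger on the second generating set:
h_1 = -25a^{2} + 25ab + 14a + 4b^{2} - 31b + 27, LT = a^{2}.
h_2 = 30a^{2} - 30ab - 60a - 12b^{2} + 66b - 54, LT = a^{2}.

S(h_1,h_2): lcm = a^{2}. S = \tfrac{36}{25}a + \tfrac{6}{25}b^{2} - \tfrac{24}{25}b + \tfrac{18}{25}.
  leading term a: no divisor's leading term divides it; move \tfrac{36}{25}a to the remainder.
  leading term b^{2}: no divisor's leading term divides it; move \tfrac{6}{25}b^{2} to the remainder.
  leading term b: no divisor's leading term divides it; move -\tfrac{24}{25}b to the remainder.
  leading term 1: no divisor's leading term divides it; move \tfrac{18}{25} to the remainder.
  remainder \tfrac{36}{25}a + \tfrac{6}{25}b^{2} - \tfrac{24}{25}b + \tfrac{18}{25} ≠ 0; add k_3 = \tfrac{36}{25}a + \tfrac{6}{25}b^{2} - \tfrac{24}{25}b + \tfrac{18}{25} to the basis.

S(h_1,k_3): lcm = a^{2}. S = -\tfrac{1}{6}ab^{2} - \tfrac{1}{3}ab - \tfrac{53}{50}a - \tfrac{4}{25}b^{2} + \tfrac{31}{25}b - \tfrac{27}{25}.
  leading term ab^{2}: subtract (-\tfrac{25}{216}b^{2})·k_3 from -\tfrac{1}{6}ab^{2} - \tfrac{1}{3}ab - \tfrac{53}{50}a - \tfrac{4}{25}b^{2} + \tfrac{31}{25}b - \tfrac{27}{25} → -\tfrac{1}{3}ab - \tfrac{53}{50}a + \tfrac{1}{36}b^{4} - \tfrac{1}{9}b^{3} - \tfrac{23}{300}b^{2} + \tfrac{31}{25}b - \tfrac{27}{25}
  leading term ab: subtract (-\tfrac{25}{108}b)·k_3 from -\tfrac{1}{3}ab - \tfrac{53}{50}a + \tfrac{1}{36}b^{4} - \tfrac{1}{9}b^{3} - \tfrac{23}{300}b^{2} + \tfrac{31}{25}b - \tfrac{27}{25} → -\tfrac{53}{50}a + \tfrac{1}{36}b^{4} - \tfrac{1}{18}b^{3} - \tfrac{269}{900}b^{2} + \tfrac{211}{150}b - \tfrac{27}{25}
  leading term a: subtract (-\tfrac{53}{72})·k_3 from -\tfrac{53}{50}a + \tfrac{1}{36}b^{4} - \tfrac{1}{18}b^{3} - \tfrac{269}{900}b^{2} + \tfrac{211}{150}b - \tfrac{27}{25} → \tfrac{1}{36}b^{4} - \tfrac{1}{18}b^{3} - \tfrac{11}{90}b^{2} + \tfrac{7}{10}b - \tfrac{11}{20}
  leading term b^{4}: no divisor's leading term divides it; move \tfrac{1}{36}b^{4} to the remainder.
  leading term b^{3}: no divisor's leading term divides it; move -\tfrac{1}{18}b^{3} to the remainder.
  leading term b^{2}: no divisor's leading term divides it; move -\tfrac{11}{90}b^{2} to the remainder.
  leading term b: no divisor's leading term divides it; move \tfrac{7}{10}b to the remainder.
  leading term 1: no divisor's leading term divides it; move -\tfrac{11}{20} to the remainder.
  remainder \tfrac{1}{36}b^{4} - \tfrac{1}{18}b^{3} - \tfrac{11}{90}b^{2} + \tfrac{7}{10}b - \tfrac{11}{20} ≠ 0; add k_4 = \tfrac{1}{36}b^{4} - \tfrac{1}{18}b^{3} - \tfrac{11}{90}b^{2} + \tfrac{7}{10}b - \tfrac{11}{20} to the basis.

The other S-polynomials (S(h_2,k_3), S(h_1,k_4), S(h_2,k_4), S(k_3,k_4)) all reduce to 0 modulo the current basis, so we have a Gröbner basis.
Inter-reduce: drop elements whose leading term is divisible by another's, tail-reduce, and make monic.
Reduced Gröbner basis: {a + \tfrac{1}{6}b^{2} - \tfrac{2}{3}b + \tfrac{1}{2}, b^{4} - 2b^{3} - \tfrac{22}{5}b^{2} + \tfrac{126}{5}b - \tfrac{99}{5}}.

These coincide, so the ideals are equal.
The same test decides containment: I ⊆ J iff every generator of I reduces to 0 modulo a Gröbner basis of J.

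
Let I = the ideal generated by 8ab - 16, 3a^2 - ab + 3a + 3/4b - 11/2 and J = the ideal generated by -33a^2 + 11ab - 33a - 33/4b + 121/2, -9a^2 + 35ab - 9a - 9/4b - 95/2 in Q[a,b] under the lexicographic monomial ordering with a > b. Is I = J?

Yes, the ideals are equal.

For a fixed monomial order, each ideal has a unique reduced Gröbner basis; comparing bases decides equality.
Buchberger on the first generating set:
f_1 = 8ab - 16, LT = ab.
f_2 = 3a^2 - ab + 3a + 3/4b - 11/2, LT = a^2.

S(f_1,f_2): lcm = a^2b. S = 1/3ab^2 - ab - 2a - 1/4b^2 + 11/6b.
  leading term ab^2: subtract (1/24b)·f_1 from 1/3ab^2 - ab - 2a - 1/4b^2 + 11/6b → -ab - 2a - 1/4b^2 + 5/2b
  leading term ab: subtract (-1/8)·f_1 from -ab - 2a - 1/4b^2 + 5/2b → -2a - 1/4b^2 + 5/2b - 2
  leading term a: no divisor's leading term divides it; move -2a to the remainder.
  leading term b^2: no divisor's leading term divides it; move -1/4b^2 to the remainder.
  leading term b: no divisor's leading term divides it; move 5/2b to the remainder.
  leading term 1: no divisor's leading term divides it; move -2 to the remainder.
  remainder -2a - 1/4b^2 + 5/2b - 2 ≠ 0; add g_3 = -2a - 1/4b^2 + 5/2b - 2 to the basis.

S(f_1,g_3): lcm = ab. S = -1/8b^3 + 5/4b^2 - b - 2.
  leading term b^3: no divisor's leading term divides it; move -1/8b^3 to the remainder.
  leading term b^2: no divisor's leading term divides it; move 5/4b^2 to the remainder.
  leading term b: no divisor's leading term divides it; move -b to the remainder.
  leading term 1: no divisor's leading term divides it; move -2 to the remainder.
  remainder -1/8b^3 + 5/4b^2 - b - 2 ≠ 0; add g_4 = -1/8b^3 + 5/4b^2 - b - 2 to the basis.

S(f_2,g_3): lcm = a^2. S = -1/8ab^2 + 11/12ab + 1/4b - 11/6.
  leading term ab^2: subtract (-1/64b)·f_1 from -1/8ab^2 + 11/12ab + 1/4b - 11/6 → 11/12ab - 11/6
  leading term ab: subtract (11/96)·f_1 from 11/12ab - 11/6 → 0
  remainder 0.

S(f_1,g_4): lcm = ab^3. S = 10ab^2 - 8ab - 16a - 2b^2.
  leading term ab^2: subtract (5/4b)·f_1 from 10ab^2 - 8ab - 16a - 2b^2 → -8ab - 16a - 2b^2 + 20b
  leading term ab: subtract (-1)·f_1 from -8ab - 16a - 2b^2 + 20b → -16a - 2b^2 + 20b - 16
  leading term a: subtract (8)·g_3 from -16a - 2b^2 + 20b - 16 → 0
  remainder 0.

S(f_2,g_4): leading monomials are coprime, so the S-polynomial reduces to 0 (Buchberger's first criterion).
S(g_3,g_4): leading monomials are coprime, so the S-polynomial reduces to 0 (Buchberger's first criterion).
Every S-polynomial of the final basis reduces to 0, so we have a Gröbner basis.
Inter-reduce: drop elements whose leading term is divisible by another's, tail-reduce, and make monic.
Reduced Gröbner basis: {a + 1/8b^2 - 5/4b + 1, b^3 - 10b^2 + 8b + 16}.

Buchberger on the second generating set:
h_1 = -33a^2 + 11ab - 33a - 33/4b + 121/2, LT = a^2.
h_2 = -9a^2 + 35ab - 9a - 9/4b - 95/2, LT = a^2.

S(h_1,h_2): lcm = a^2. S = 32/9ab - 64/9.
  leading term ab: no divisor's leading term divides it; move 32/9ab to the remainder.
  leading term 1: no divisor's leading term divides it; move -64/9 to the remainder.
  remainder 32/9ab - 64/9 ≠ 0; add k_3 = 32/9ab - 64/9 to the basis.

S(h_1,k_3): lcm = a^2b. S = -1/3ab^2 + ab + 2a + 1/4b^2 - 11/6b.
  leading term ab^2: subtract (-3/32b)·k_3 from -1/3ab^2 + ab + 2a + 1/4b^2 - 11/6b → ab + 2a + 1/4b^2 - 5/2b
  leading term ab: subtract (9/32)·k_3 from ab + 2a + 1/4b^2 - 5/2b → 2a + 1/4b^2 - 5/2b + 2
  leading term a: no divisor's leading term divides it; move 2a to the remainder.
  leading term b^2: no divisor's leading term divides it; move 1/4b^2 to the remainder.
  leading term b: no divisor's leading term divides it; move -5/2b to the remainder.
  leading term 1: no divisor's leading term divides it; move 2 to the remainder.
  remainder 2a + 1/4b^2 - 5/2b + 2 ≠ 0; add k_4 = 2a + 1/4b^2 - 5/2b + 2 to the basis.

S(h_2,k_3): lcm = a^2b. S = -35/9ab^2 + ab + 2a + 1/4b^2 + 95/18b.
  leading term ab^2: subtract (-35/32b)·k_3 from -35/9ab^2 + ab + 2a + 1/4b^2 + 95/18b → ab + 2a + 1/4b^2 - 5/2b
  leading term ab: subtract (9/32)·k_3 from ab + 2a + 1/4b^2 - 5/2b → 2a + 1/4b^2 - 5/2b + 2
  leading term a: subtract (1)·k_4 from 2a + 1/4b^2 - 5/2b + 2 → 0
  remainder 0.

S(h_1,k_4): lcm = a^2. S = -1/8ab^2 + 11/12ab + 1/4b - 11/6.
  leading term ab^2: subtract (-9/256b)·k_3 from -1/8ab^2 + 11/12ab + 1/4b - 11/6 → 11/12ab - 11/6
  leading term ab: subtract (33/128)·k_3 from 11/12ab - 11/6 → 0
  remainder 0.

S(h_2,k_4): lcm = a^2. S = -1/8ab^2 - 95/36ab + 1/4b + 95/18.
  leading term ab^2: subtract (-9/256b)·k_3 from -1/8ab^2 - 95/36ab + 1/4b + 95/18 → -95/36ab + 95/18
  leading term ab: subtract (-95/128)·k_3 from -95/36ab + 95/18 → 0
  remainder 0.

S(k_3,k_4): lcm = ab. S = -1/8b^3 + 5/4b^2 - b - 2.
  leading term b^3: no divisor's leading term divides it; move -1/8b^3 to the remainder.
  leading term b^2: no divisor's leading term divides it; move 5/4b^2 to the remainder.
  leading term b: no divisor's leading term divides it; move -b to the remainder.
  leading term 1: no divisor's leading term divides it; move -2 to the remainder.
  remainder -1/8b^3 + 5/4b^2 - b - 2 ≠ 0; add k_5 = -1/8b^3 + 5/4b^2 - b - 2 to the basis.

S(h_1,k_5): leading monomials are coprime, so the S-polynomial reduces to 0 (Buchberger's first criterion).
S(h_2,k_5): leading monomials are coprime, so the S-polynomial reduces to 0 (Buchberger's first criterion).
S(k_3,k_5): lcm = ab^3. S = 10ab^2 - 8ab - 16a - 2b^2.
  leading term ab^2: subtract (45/16b)·k_3 from 10ab^2 - 8ab - 16a - 2b^2 → -8ab - 16a - 2b^2 + 20b
  leading term ab: subtract (-9/4)·k_3 from -8ab - 16a - 2b^2 + 20b → -16a - 2b^2 + 20b - 16
  leading term a: subtract (-8)·k_4 from -16a - 2b^2 + 20b - 16 → 0
  remainder 0.

S(k_4,k_5): leading monomials are coprime, so the S-polynomial reduces to 0 (Buchberger's first criterion).
Every S-polynomial of the final basis reduces to 0, so we have a Gröbner basis.
Inter-reduce: drop elements whose leading term is divisible by another's, tail-reduce, and make monic.
Reduced Gröbner basis: {a + 1/8b^2 - 5/4b + 1, b^3 - 10b^2 + 8b + 16}.

These coincide, so the ideals are equal.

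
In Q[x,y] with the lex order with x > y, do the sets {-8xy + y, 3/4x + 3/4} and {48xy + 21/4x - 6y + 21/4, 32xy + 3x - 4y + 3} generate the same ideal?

Equality of ideals is decidable: compute both reduced Gröbner bases (unique for the ordering) and check whether they agree.
Buchberger on the first generating set:
f_1 = -8xy + y, LT = xy.
f_2 = 3/4x + 3/4, LT = x.

S(f_1,f_2): lcm = xy. S = -9/8y.
  reduce S modulo (f_1, f_2):
  remainder -9/8y ≠ 0; add g_3 = -9/8y to the basis.

The other S-polynomials (S(f_1,g_3), S(f_2,g_3)) all reduce to 0 modulo the current basis, so we have a Gröbner basis.
Inter-reduce: drop elements whose leading term is divisible by another's, tail-reduce, and make monic.
Reduced Gröbner basis: {x + 1, y}.

Buchberger on the second generating set:
h_1 = 48xy + 21/4x - 6y + 21/4, LT = xy.
h_2 = 32xy + 3x - 4y + 3, LT = xy.

S(h_1,h_2): lcm = xy. S = 1/64x + 1/64.
  reduce S modulo (h_1, h_2):
  remainder 1/64x + 1/64 ≠ 0; add k_3 = 1/64x + 1/64 to the basis.

S(h_1,k_3): lcm = xy. S = 7/64x - 9/8y + 7/64.
  reduce S modulo (h_1, h_2, k_3):
  remainder -9/8y ≠ 0; add k_4 = -9/8y to the basis.

The other S-polynomials (S(h_2,k_3), S(h_1,k_4), S(h_2,k_4), S(k_3,k_4)) all reduce to 0 modulo the current basis, so we have a Gröbner basis.
Inter-reduce: drop elements whose leading term is divisible by another's, tail-reduce, and make monic.
Reduced Gröbner basis: {x + 1, y}.

These coincide, so the ideals are equal.

Yes, the ideals are equal.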